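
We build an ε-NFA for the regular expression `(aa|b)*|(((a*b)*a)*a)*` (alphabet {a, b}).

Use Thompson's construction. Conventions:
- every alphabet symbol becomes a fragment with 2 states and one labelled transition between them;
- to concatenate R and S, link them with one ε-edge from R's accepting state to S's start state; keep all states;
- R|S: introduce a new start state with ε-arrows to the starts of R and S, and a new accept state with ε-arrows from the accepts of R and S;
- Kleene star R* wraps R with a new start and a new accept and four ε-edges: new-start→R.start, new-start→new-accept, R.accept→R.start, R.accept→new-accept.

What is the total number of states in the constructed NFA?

Building bottom-up:
Each of the 7 symbol leaves contributes a 2-state fragment.
  aa = 4 states
  aa|b = 8 states
  (aa|b)* = 10 states
  a* = 4 states
  a*b = 6 states
  (a*b)* = 8 states
  (a*b)*a = 10 states
  ((a*b)*a)* = 12 states
  ((a*b)*a)*a = 14 states
  (((a*b)*a)*a)* = 16 states
  (aa|b)*|(((a*b)*a)*a)* = 28 states

28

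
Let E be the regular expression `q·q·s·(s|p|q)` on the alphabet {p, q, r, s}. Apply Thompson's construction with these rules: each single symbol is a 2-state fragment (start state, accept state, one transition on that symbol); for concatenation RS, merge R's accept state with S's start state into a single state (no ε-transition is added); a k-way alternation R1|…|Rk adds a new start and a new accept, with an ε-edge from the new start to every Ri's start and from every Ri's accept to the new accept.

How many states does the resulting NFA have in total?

11

Recursing over subexpressions:
Each of the 6 symbol leaves contributes a 2-state fragment.
  s|p|q → 8 states
  q·q·s·(s|p|q) → 11 states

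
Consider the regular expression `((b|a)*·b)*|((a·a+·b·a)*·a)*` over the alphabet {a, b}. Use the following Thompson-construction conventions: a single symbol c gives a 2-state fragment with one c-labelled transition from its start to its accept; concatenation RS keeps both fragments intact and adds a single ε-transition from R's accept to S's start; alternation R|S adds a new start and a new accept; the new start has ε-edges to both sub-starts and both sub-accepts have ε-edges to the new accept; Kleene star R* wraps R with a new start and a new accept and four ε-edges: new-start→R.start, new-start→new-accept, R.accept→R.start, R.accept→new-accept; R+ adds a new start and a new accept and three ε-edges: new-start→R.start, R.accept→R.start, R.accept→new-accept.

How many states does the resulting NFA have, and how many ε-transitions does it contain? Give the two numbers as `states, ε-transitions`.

30, 32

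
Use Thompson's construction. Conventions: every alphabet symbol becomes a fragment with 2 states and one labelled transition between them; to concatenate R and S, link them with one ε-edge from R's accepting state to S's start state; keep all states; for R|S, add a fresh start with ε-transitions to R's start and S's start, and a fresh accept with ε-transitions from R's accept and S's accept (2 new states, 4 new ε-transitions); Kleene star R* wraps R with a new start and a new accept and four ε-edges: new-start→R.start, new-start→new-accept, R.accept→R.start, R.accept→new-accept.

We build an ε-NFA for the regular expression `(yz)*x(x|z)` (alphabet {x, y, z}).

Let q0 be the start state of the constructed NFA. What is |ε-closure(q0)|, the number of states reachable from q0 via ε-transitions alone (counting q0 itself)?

4

Work bottom-up. For each fragment F, track |ε-closure(F.start)| and whether F's accept lies in that closure (i.e. whether F accepts ε). A single-symbol fragment has closure size 1 and does not accept ε.
  yz — same as the first factor's closure: |ε-closure| = 1
  (yz)* — |ε-closure| = 1 (new start) + 1 (body) + 1 (new accept) = 3
  x|z — new start ε-reaches every alternative's start; none of them accept ε, so the new accept is not reached: |ε-closure| = 1 + 1 + 1 = 3
  (yz)*x(x|z) — the left operand accepts ε, so the closure extends into the next operand (via the concat ε-link); |ε-closure| = 3 + 1 = 4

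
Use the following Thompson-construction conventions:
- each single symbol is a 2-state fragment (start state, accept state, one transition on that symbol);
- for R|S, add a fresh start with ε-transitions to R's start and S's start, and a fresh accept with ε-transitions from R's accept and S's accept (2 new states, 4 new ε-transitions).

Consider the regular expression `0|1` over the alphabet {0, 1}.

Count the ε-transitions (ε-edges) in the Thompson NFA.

4

By structural recursion:
Each of the 2 symbol leaves contributes 0 ε-transitions.
  0|1 — 4 ε-transitions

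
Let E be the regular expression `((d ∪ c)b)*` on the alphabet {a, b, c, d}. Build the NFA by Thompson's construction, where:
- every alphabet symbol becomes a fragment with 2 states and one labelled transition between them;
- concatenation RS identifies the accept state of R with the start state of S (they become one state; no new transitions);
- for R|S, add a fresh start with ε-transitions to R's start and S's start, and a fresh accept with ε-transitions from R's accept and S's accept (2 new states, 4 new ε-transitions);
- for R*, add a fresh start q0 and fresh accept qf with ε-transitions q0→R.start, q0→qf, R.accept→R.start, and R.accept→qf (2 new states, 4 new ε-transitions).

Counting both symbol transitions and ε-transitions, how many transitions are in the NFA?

11

By structural recursion:
Each of the 3 symbol leaves contributes 1 transition (1 symbol, 0 ε).
  d ∪ c = 6 transitions (2 symbol, 4 ε)
  (d ∪ c)b = 7 transitions (3 symbol, 4 ε)
  ((d ∪ c)b)* = 11 transitions (3 symbol, 8 ε)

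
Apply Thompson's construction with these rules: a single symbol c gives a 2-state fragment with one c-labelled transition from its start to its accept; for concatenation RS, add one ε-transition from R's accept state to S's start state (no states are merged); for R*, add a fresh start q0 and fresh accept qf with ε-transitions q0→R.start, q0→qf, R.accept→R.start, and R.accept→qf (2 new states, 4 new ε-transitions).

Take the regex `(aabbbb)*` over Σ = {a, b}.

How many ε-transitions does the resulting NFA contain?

9

By structural recursion:
Each of the 6 symbol leaves contributes 0 ε-transitions.
  aabbbb = 5 ε-transitions
  (aabbbb)* = 9 ε-transitions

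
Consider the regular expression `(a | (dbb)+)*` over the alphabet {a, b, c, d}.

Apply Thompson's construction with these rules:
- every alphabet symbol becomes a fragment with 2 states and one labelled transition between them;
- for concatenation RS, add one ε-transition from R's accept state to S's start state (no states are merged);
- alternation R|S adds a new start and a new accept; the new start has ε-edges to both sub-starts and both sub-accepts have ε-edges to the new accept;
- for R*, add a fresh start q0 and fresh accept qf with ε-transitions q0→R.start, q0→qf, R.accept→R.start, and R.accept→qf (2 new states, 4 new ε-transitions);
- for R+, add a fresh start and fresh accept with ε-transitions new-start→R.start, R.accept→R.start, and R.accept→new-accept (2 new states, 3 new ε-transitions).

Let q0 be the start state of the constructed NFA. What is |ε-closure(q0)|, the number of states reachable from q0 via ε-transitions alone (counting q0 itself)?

Let C(F) = |ε-closure(F.start)| within fragment F, and note whether F accepts ε. Symbol fragments have C = 1 and do not accept ε. Then:
  dbb — |ε-closure| equals the left operand's closure size = 1 (its accept is not ε-reachable, so the closure stops there)
  (dbb)+ — |ε-closure| = 1 + 1 = 2 (the body doesn't accept ε, so the new accept is not reached)
  a | (dbb)+ — new start ε-reaches every alternative's start; none of them accept ε, so the new accept is not reached: |ε-closure| = 1 + 1 + 2 = 4
  (a | (dbb)+)* — new start has ε-edges to the inner start and to the new accept, so |ε-closure| = 2 + 4 = 6

6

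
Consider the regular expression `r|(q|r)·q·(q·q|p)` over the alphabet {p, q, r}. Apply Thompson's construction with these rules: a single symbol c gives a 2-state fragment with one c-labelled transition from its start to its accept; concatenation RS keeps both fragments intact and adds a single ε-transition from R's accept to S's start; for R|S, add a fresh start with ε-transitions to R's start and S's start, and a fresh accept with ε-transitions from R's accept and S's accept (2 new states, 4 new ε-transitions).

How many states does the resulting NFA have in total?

Recursing over subexpressions:
Each of the 7 symbol leaves contributes a 2-state fragment.
  q|r → 6 states
  q·q → 4 states
  q·q|p → 8 states
  (q|r)·q·(q·q|p) → 16 states
  r|(q|r)·q·(q·q|p) → 20 states

20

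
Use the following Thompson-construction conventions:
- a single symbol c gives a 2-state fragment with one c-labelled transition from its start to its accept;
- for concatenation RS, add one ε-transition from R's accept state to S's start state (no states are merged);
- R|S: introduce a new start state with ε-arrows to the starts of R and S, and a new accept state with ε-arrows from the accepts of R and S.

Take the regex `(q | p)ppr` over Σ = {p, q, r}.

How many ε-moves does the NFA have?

By structural recursion:
Each of the 5 symbol leaves contributes 0 ε-transitions.
  q | p → 4 ε-transitions
  (q | p)ppr → 7 ε-transitions

7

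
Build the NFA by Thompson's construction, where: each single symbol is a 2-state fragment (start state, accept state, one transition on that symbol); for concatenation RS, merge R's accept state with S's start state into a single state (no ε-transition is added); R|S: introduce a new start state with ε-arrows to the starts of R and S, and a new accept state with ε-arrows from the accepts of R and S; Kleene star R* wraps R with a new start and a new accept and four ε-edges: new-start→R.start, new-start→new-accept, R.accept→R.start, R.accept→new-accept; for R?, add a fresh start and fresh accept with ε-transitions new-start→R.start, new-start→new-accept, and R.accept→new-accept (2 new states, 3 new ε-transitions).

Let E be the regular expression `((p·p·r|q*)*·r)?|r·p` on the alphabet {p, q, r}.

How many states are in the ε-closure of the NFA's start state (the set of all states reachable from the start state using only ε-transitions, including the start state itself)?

Work bottom-up. For each fragment F, track |ε-closure(F.start)| and whether F's accept lies in that closure (i.e. whether F accepts ε). A single-symbol fragment has closure size 1 and does not accept ε.
  p·p·r : |ε-closure| equals the left operand's closure size = 1 (its accept is not ε-reachable, so the closure stops there)
  q* : |ε-closure| = 1 (new start) + 1 (body) + 1 (new accept) = 3
  p·p·r|q* : new start ε-reaches every alternative's start; at least one alternative accepts ε, so the union's new accept is reached too: |ε-closure| = 1 + 1 + 3 + 1 = 6
  (p·p·r|q*)* : new start has ε-edges to the inner start and to the new accept, so |ε-closure| = 2 + 6 = 8
  (p·p·r|q*)*·r : |ε-closure| = 8 + (1−1) = 8 (closure spills across the concat boundary because the left factor accepts ε)
  ((p·p·r|q*)*·r)? : |ε-closure| = 1 (new start) + 8 (body) + 1 (new accept, via ε) = 10
  r·p : same as the first factor's closure: |ε-closure| = 1
  ((p·p·r|q*)*·r)?|r·p : new start ε-reaches every alternative's start; at least one alternative accepts ε, so the union's new accept is reached too: |ε-closure| = 1 + 10 + 1 + 1 = 13

13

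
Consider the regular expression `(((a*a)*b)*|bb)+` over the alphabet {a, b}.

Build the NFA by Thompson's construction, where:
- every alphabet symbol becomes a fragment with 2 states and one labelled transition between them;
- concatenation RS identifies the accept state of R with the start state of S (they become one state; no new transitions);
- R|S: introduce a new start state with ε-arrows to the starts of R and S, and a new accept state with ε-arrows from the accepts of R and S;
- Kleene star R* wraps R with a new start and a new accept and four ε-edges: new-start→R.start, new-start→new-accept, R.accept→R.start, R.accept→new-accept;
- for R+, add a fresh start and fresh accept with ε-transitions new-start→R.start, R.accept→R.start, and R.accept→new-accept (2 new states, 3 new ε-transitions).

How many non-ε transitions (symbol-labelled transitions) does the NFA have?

5

Recursing over subexpressions:
Each of the 5 symbol leaves contributes exactly 1 symbol transition.
  a* : 1 symbol transition
  a*a : 2 symbol transitions
  (a*a)* : 2 symbol transitions
  (a*a)*b : 3 symbol transitions
  ((a*a)*b)* : 3 symbol transitions
  bb : 2 symbol transitions
  ((a*a)*b)*|bb : 5 symbol transitions
  (((a*a)*b)*|bb)+ : 5 symbol transitions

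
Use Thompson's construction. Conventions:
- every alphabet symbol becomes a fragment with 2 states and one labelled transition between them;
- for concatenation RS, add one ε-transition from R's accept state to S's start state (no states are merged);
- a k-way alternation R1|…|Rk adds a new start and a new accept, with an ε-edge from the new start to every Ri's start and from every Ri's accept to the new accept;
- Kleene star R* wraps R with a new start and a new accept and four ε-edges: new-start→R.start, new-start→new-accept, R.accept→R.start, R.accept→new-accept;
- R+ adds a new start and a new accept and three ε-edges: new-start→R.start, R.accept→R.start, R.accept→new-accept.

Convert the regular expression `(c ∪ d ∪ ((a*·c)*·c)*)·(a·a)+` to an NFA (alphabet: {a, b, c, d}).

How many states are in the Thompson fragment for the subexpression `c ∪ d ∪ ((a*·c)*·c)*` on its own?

18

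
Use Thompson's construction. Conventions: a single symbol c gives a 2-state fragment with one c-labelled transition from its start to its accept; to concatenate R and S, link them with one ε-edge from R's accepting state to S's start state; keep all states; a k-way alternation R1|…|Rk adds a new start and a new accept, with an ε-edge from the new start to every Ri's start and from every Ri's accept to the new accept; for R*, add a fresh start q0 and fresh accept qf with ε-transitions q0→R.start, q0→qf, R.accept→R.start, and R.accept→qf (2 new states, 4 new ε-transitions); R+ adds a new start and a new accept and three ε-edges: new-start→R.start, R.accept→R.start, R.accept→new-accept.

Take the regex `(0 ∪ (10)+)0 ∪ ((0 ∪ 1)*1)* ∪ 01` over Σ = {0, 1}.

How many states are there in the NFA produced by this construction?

30

Per subexpression:
Each of the 9 symbol leaves contributes a 2-state fragment.
  10 : 4 states
  (10)+ : 6 states
  0 ∪ (10)+ : 10 states
  (0 ∪ (10)+)0 : 12 states
  0 ∪ 1 : 6 states
  (0 ∪ 1)* : 8 states
  (0 ∪ 1)*1 : 10 states
  ((0 ∪ 1)*1)* : 12 states
  01 : 4 states
  (0 ∪ (10)+)0 ∪ ((0 ∪ 1)*1)* ∪ 01 : 30 states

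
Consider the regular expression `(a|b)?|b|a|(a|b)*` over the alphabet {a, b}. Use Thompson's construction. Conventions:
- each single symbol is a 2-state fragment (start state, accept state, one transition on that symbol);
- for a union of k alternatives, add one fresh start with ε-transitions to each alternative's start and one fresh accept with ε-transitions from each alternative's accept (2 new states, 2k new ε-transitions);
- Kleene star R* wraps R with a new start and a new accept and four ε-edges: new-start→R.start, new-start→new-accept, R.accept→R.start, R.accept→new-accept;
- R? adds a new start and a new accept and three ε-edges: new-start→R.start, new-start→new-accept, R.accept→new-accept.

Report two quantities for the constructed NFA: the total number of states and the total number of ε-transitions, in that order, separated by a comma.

Recursing over subexpressions:
Each of the 6 symbol leaves contributes 2 states and 0 ε-transitions.
  a|b → 6 states, 4 ε-transitions
  (a|b)? → 8 states, 7 ε-transitions
  a|b → 6 states, 4 ε-transitions
  (a|b)* → 8 states, 8 ε-transitions
  (a|b)?|b|a|(a|b)* → 22 states, 23 ε-transitions

22, 23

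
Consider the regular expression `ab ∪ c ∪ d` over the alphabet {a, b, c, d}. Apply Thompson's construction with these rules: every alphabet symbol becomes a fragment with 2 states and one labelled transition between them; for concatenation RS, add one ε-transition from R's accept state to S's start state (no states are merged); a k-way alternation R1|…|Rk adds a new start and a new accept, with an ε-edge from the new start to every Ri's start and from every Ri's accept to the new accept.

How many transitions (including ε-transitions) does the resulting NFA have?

By structural recursion:
Each of the 4 symbol leaves contributes 1 transition (1 symbol, 0 ε).
  ab = 3 transitions (2 symbol, 1 ε)
  ab ∪ c ∪ d = 11 transitions (4 symbol, 7 ε)

11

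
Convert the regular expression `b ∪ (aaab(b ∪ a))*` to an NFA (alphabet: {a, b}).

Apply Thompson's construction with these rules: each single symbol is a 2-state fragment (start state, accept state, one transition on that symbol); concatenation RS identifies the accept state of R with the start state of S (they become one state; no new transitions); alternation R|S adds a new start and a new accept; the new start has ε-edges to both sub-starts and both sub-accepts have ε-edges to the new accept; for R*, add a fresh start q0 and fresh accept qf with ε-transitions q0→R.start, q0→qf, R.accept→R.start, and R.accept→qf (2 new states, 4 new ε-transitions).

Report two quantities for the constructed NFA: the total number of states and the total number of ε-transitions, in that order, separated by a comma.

16, 12

Per subexpression:
Each of the 7 symbol leaves contributes 2 states and 0 ε-transitions.
  b ∪ a → 6 states, 4 ε-transitions
  aaab(b ∪ a) → 10 states, 4 ε-transitions
  (aaab(b ∪ a))* → 12 states, 8 ε-transitions
  b ∪ (aaab(b ∪ a))* → 16 states, 12 ε-transitions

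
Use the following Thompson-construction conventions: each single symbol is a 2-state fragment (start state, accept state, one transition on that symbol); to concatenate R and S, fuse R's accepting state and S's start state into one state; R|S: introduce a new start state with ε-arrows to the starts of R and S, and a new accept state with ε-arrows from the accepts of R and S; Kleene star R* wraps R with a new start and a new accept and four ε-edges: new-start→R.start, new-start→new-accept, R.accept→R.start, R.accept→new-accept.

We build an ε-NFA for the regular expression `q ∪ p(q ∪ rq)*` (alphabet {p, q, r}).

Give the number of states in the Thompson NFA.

Recursing over subexpressions:
Each of the 5 symbol leaves contributes a 2-state fragment.
  rq → 3 states
  q ∪ rq → 7 states
  (q ∪ rq)* → 9 states
  p(q ∪ rq)* → 10 states
  q ∪ p(q ∪ rq)* → 14 states

14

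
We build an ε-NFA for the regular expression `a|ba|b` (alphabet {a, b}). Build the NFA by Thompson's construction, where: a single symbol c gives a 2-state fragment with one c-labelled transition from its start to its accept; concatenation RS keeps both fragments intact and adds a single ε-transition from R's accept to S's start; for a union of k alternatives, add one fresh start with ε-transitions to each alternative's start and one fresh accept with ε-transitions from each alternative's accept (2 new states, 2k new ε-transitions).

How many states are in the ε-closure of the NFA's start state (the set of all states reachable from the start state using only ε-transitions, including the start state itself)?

4

Let C(F) = |ε-closure(F.start)| within fragment F, and note whether F accepts ε. Symbol fragments have C = 1 and do not accept ε. Then:
  ba — same as the first factor's closure: |ε-closure| = 1
  a|ba|b — |ε-closure| = 1 + 1 + 1 + 1 = 4 (the new accept is not ε-reachable since no branch accepts ε)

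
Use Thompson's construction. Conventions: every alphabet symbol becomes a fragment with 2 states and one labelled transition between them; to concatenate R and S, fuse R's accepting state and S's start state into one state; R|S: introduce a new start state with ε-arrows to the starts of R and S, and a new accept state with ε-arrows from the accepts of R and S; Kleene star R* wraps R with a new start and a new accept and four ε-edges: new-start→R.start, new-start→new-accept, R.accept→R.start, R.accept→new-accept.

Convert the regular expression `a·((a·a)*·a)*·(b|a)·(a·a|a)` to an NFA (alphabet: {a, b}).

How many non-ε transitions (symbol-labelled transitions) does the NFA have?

9

By structural recursion:
Each of the 9 symbol leaves contributes exactly 1 symbol transition.
  a·a : 2 symbol transitions
  (a·a)* : 2 symbol transitions
  (a·a)*·a : 3 symbol transitions
  ((a·a)*·a)* : 3 symbol transitions
  b|a : 2 symbol transitions
  a·a : 2 symbol transitions
  a·a|a : 3 symbol transitions
  a·((a·a)*·a)*·(b|a)·(a·a|a) : 9 symbol transitions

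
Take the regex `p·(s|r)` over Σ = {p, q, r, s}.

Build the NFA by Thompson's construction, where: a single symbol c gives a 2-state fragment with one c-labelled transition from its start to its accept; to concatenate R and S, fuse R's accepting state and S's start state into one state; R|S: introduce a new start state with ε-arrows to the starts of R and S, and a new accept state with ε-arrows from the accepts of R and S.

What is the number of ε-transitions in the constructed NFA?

4

Building bottom-up:
Each of the 3 symbol leaves contributes 0 ε-transitions.
  s|r — 4 ε-transitions
  p·(s|r) — 4 ε-transitions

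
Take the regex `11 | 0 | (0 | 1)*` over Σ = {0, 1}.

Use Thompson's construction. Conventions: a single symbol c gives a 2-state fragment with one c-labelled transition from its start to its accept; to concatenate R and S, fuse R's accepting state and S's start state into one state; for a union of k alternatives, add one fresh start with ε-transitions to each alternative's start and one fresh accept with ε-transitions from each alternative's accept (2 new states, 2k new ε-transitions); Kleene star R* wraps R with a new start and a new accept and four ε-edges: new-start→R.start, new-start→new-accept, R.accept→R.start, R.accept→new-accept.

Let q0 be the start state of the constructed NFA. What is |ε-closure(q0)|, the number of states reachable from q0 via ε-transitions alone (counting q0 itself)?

9

Work bottom-up. For each fragment F, track |ε-closure(F.start)| and whether F's accept lies in that closure (i.e. whether F accepts ε). A single-symbol fragment has closure size 1 and does not accept ε.
  11 → |ε-closure| equals the left operand's closure size = 1 (its accept is not ε-reachable, so the closure stops there)
  0 | 1 → |ε-closure| = 1 + 1 + 1 = 3 (the new accept is not ε-reachable since no branch accepts ε)
  (0 | 1)* → new start has ε-edges to the inner start and to the new accept, so |ε-closure| = 2 + 3 = 5
  11 | 0 | (0 | 1)* → |ε-closure| = 1 (new start) + (1 + 1 + 5) + 1 (new accept, since some branch ε-reaches its own accept) = 9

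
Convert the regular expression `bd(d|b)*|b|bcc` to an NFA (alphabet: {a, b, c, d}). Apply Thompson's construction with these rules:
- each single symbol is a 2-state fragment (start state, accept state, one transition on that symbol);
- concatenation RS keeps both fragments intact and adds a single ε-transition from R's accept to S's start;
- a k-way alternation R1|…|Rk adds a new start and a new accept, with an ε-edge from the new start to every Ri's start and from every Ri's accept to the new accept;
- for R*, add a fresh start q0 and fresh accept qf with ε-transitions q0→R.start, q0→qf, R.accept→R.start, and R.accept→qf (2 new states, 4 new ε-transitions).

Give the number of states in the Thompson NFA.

22

Building bottom-up:
Each of the 8 symbol leaves contributes a 2-state fragment.
  d|b : 6 states
  (d|b)* : 8 states
  bd(d|b)* : 12 states
  bcc : 6 states
  bd(d|b)*|b|bcc : 22 states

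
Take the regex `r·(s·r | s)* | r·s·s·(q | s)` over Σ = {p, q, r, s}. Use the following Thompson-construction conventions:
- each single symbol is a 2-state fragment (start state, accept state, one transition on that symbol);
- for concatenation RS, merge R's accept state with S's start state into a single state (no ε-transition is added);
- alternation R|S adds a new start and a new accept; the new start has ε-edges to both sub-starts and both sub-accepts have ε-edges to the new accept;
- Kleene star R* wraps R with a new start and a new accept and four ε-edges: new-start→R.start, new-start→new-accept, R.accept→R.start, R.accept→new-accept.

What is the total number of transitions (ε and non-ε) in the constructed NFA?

25

By structural recursion:
Each of the 9 symbol leaves contributes 1 transition (1 symbol, 0 ε).
  s·r = 2 transitions (2 symbol, 0 ε)
  s·r | s = 7 transitions (3 symbol, 4 ε)
  (s·r | s)* = 11 transitions (3 symbol, 8 ε)
  r·(s·r | s)* = 12 transitions (4 symbol, 8 ε)
  q | s = 6 transitions (2 symbol, 4 ε)
  r·s·s·(q | s) = 9 transitions (5 symbol, 4 ε)
  r·(s·r | s)* | r·s·s·(q | s) = 25 transitions (9 symbol, 16 ε)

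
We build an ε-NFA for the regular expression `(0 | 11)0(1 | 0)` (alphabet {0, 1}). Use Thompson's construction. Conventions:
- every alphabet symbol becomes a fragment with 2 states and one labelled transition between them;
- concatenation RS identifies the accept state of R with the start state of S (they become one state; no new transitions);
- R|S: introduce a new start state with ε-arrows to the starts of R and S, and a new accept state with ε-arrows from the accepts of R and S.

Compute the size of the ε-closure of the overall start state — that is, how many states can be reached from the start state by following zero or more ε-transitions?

3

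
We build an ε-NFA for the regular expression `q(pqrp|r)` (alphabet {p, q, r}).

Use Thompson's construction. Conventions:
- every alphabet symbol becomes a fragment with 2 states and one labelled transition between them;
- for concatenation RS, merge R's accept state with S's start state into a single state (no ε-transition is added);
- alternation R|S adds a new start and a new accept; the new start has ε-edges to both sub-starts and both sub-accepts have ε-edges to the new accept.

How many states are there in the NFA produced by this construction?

10

By structural recursion:
Each of the 6 symbol leaves contributes a 2-state fragment.
  pqrp — 5 states
  pqrp|r — 9 states
  q(pqrp|r) — 10 states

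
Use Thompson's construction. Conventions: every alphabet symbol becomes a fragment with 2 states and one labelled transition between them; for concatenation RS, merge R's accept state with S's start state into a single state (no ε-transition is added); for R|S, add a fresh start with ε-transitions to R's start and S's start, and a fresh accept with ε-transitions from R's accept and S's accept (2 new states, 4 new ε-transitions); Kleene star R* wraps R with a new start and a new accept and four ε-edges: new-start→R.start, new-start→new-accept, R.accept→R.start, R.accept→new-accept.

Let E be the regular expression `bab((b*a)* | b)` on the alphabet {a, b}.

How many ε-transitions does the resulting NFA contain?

Building bottom-up:
Each of the 6 symbol leaves contributes 0 ε-transitions.
  b* → 4 ε-transitions
  b*a → 4 ε-transitions
  (b*a)* → 8 ε-transitions
  (b*a)* | b → 12 ε-transitions
  bab((b*a)* | b) → 12 ε-transitions

12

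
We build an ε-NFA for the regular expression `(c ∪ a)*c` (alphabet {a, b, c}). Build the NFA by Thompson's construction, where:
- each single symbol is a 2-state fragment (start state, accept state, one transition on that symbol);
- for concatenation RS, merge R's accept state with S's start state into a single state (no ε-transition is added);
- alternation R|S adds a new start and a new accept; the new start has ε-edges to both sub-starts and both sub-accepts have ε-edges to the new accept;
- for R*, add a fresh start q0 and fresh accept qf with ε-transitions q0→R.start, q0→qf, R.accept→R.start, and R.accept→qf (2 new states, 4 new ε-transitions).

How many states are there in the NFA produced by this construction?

Per subexpression:
Each of the 3 symbol leaves contributes a 2-state fragment.
  c ∪ a = 6 states
  (c ∪ a)* = 8 states
  (c ∪ a)*c = 9 states

9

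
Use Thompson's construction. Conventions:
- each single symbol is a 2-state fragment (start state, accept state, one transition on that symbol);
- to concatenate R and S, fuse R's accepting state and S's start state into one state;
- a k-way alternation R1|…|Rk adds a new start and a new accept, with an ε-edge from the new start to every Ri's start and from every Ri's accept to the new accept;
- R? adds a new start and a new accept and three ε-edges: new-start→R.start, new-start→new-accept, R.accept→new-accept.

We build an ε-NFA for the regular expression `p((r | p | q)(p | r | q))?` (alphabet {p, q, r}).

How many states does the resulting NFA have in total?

Recursing over subexpressions:
Each of the 7 symbol leaves contributes a 2-state fragment.
  r | p | q = 8 states
  p | r | q = 8 states
  (r | p | q)(p | r | q) = 15 states
  ((r | p | q)(p | r | q))? = 17 states
  p((r | p | q)(p | r | q))? = 18 states

18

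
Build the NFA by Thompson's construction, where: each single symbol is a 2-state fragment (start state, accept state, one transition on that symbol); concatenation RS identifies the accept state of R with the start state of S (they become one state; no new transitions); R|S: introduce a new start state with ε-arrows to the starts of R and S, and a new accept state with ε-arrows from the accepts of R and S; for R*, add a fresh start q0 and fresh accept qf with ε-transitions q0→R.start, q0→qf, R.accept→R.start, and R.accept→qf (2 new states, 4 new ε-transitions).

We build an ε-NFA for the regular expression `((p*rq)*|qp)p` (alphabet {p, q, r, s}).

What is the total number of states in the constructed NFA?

14

Bottom-up over the parse tree:
Each of the 6 symbol leaves contributes a 2-state fragment.
  p* = 4 states
  p*rq = 6 states
  (p*rq)* = 8 states
  qp = 3 states
  (p*rq)*|qp = 13 states
  ((p*rq)*|qp)p = 14 states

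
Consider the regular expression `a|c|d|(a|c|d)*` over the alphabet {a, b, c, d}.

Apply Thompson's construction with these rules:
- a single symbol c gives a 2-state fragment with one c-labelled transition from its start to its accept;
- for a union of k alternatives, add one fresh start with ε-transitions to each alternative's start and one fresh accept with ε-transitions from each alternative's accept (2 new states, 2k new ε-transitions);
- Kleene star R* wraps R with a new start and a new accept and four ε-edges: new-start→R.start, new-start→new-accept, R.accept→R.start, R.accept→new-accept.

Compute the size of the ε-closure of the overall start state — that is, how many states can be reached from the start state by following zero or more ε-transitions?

Let C(F) = |ε-closure(F.start)| within fragment F, and note whether F accepts ε. Symbol fragments have C = 1 and do not accept ε. Then:
  a|c|d → new start ε-reaches every alternative's start; none of them accept ε, so the new accept is not reached: |ε-closure| = 1 + 1 + 1 + 1 = 4
  (a|c|d)* → |ε-closure| = 1 (new start) + 4 (body) + 1 (new accept) = 6
  a|c|d|(a|c|d)* → new start ε-reaches every alternative's start; at least one alternative accepts ε, so the union's new accept is reached too: |ε-closure| = 1 + 1 + 1 + 1 + 6 + 1 = 11

11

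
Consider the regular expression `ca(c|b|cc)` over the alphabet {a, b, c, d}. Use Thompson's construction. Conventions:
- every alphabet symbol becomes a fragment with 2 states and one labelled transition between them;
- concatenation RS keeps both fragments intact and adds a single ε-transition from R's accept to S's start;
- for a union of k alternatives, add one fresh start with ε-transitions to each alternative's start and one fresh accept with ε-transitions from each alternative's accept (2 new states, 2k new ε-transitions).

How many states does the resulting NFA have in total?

Bottom-up over the parse tree:
Each of the 6 symbol leaves contributes a 2-state fragment.
  cc : 4 states
  c|b|cc : 10 states
  ca(c|b|cc) : 14 states

14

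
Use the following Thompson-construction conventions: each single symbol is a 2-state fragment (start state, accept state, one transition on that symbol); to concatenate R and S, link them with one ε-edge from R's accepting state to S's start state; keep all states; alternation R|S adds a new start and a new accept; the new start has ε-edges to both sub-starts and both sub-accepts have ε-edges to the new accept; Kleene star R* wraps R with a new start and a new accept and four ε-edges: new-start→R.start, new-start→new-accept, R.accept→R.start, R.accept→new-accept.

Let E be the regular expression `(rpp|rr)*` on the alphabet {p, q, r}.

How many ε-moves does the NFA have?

Per subexpression:
Each of the 5 symbol leaves contributes 0 ε-transitions.
  rpp = 2 ε-transitions
  rr = 1 ε-transition
  rpp|rr = 7 ε-transitions
  (rpp|rr)* = 11 ε-transitions

11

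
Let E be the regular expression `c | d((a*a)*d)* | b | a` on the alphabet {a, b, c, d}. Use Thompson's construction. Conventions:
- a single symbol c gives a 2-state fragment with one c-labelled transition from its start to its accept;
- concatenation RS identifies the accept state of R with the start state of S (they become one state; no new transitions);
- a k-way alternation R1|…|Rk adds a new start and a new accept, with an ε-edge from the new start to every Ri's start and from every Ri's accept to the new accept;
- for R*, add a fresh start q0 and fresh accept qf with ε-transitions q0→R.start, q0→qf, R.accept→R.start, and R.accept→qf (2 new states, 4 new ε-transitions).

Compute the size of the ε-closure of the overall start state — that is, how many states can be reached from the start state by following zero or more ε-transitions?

5

Compute the ε-closure size of each fragment's start state recursively; a symbol fragment's start has no outgoing ε-edge, so its closure is just itself (size 1).
  a* : new start has ε-edges to the inner start and to the new accept, so C = 2 + 1 = 3
  a*a : the left operand accepts ε, so the closure extends into the next operand (the shared merged state is already counted); C = 3 + (1−1) = 3
  (a*a)* : C = 1 (new start) + 3 (body) + 1 (new accept) = 5
  (a*a)*d : the left operand accepts ε, so the closure extends into the next operand (the shared merged state is already counted); C = 5 + (1−1) = 5
  ((a*a)*d)* : C = 1 (new start) + 5 (body) + 1 (new accept) = 7
  d((a*a)*d)* : C equals the left operand's closure size = 1 (its accept is not ε-reachable, so the closure stops there)
  c | d((a*a)*d)* | b | a : C = 1 + 1 + 1 + 1 + 1 = 5 (the new accept is not ε-reachable since no branch accepts ε)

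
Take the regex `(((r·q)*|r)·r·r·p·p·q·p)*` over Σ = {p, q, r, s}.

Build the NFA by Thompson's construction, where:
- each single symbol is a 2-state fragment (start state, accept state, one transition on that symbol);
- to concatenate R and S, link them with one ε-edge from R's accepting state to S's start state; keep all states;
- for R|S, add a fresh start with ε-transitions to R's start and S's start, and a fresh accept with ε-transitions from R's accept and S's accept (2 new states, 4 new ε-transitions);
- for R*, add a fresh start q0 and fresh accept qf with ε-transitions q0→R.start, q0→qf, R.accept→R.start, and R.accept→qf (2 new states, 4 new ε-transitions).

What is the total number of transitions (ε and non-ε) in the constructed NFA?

28

Bottom-up over the parse tree:
Each of the 9 symbol leaves contributes 1 transition (1 symbol, 0 ε).
  r·q — 3 transitions (2 symbol, 1 ε)
  (r·q)* — 7 transitions (2 symbol, 5 ε)
  (r·q)*|r — 12 transitions (3 symbol, 9 ε)
  ((r·q)*|r)·r·r·p·p·q·p — 24 transitions (9 symbol, 15 ε)
  (((r·q)*|r)·r·r·p·p·q·p)* — 28 transitions (9 symbol, 19 ε)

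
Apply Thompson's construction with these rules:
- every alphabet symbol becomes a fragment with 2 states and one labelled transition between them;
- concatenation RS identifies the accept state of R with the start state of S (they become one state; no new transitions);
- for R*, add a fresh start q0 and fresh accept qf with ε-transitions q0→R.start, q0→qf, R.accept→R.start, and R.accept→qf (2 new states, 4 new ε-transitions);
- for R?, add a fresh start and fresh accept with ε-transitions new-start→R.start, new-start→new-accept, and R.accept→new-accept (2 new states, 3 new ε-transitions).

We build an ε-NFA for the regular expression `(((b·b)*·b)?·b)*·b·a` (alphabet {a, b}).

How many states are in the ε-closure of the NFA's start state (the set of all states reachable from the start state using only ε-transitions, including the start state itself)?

7

Let C(F) = |ε-closure(F.start)| within fragment F, and note whether F accepts ε. Symbol fragments have C = 1 and do not accept ε. Then:
  b·b — |ε-closure| equals the left operand's closure size = 1 (its accept is not ε-reachable, so the closure stops there)
  (b·b)* — new start has ε-edges to the inner start and to the new accept, so |ε-closure| = 2 + 1 = 3
  (b·b)*·b — the left operand accepts ε, so the closure extends into the next operand (the shared merged state is already counted); |ε-closure| = 3 + (1−1) = 3
  ((b·b)*·b)? — new start has ε-edges to the inner start and to the new accept, so |ε-closure| = 2 + 3 = 5
  ((b·b)*·b)?·b — the left operand accepts ε, so the closure extends into the next operand (the shared merged state is already counted); |ε-closure| = 5 + (1−1) = 5
  (((b·b)*·b)?·b)* — |ε-closure| = 1 (new start) + 5 (body) + 1 (new accept) = 7
  (((b·b)*·b)?·b)*·b·a — |ε-closure| = 7 + (1−1) = 7 (closure spills across the concat boundary because the left factor accepts ε)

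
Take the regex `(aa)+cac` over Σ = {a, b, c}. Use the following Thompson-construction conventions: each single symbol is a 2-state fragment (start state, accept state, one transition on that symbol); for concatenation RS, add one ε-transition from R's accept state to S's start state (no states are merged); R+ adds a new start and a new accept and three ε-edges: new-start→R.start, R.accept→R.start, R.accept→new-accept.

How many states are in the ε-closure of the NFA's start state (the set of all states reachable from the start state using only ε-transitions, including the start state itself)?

2

Work bottom-up. For each fragment F, track |ε-closure(F.start)| and whether F's accept lies in that closure (i.e. whether F accepts ε). A single-symbol fragment has closure size 1 and does not accept ε.
  aa — C equals the left operand's closure size = 1 (its accept is not ε-reachable, so the closure stops there)
  (aa)+ — C = 1 + 1 = 2 (the body doesn't accept ε, so the new accept is not reached)
  (aa)+cac — C equals the left operand's closure size = 2 (its accept is not ε-reachable, so the closure stops there)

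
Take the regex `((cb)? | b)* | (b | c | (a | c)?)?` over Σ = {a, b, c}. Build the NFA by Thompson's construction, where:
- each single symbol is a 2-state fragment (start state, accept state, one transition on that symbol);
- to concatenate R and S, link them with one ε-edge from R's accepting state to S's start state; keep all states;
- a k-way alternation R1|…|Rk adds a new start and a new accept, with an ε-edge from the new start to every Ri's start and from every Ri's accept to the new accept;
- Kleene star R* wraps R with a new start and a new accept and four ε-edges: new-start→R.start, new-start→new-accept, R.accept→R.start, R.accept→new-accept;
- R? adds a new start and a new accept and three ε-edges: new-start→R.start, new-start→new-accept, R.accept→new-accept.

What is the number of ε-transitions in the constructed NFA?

Per subexpression:
Each of the 7 symbol leaves contributes 0 ε-transitions.
  cb = 1 ε-transition
  (cb)? = 4 ε-transitions
  (cb)? | b = 8 ε-transitions
  ((cb)? | b)* = 12 ε-transitions
  a | c = 4 ε-transitions
  (a | c)? = 7 ε-transitions
  b | c | (a | c)? = 13 ε-transitions
  (b | c | (a | c)?)? = 16 ε-transitions
  ((cb)? | b)* | (b | c | (a | c)?)? = 32 ε-transitions

32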